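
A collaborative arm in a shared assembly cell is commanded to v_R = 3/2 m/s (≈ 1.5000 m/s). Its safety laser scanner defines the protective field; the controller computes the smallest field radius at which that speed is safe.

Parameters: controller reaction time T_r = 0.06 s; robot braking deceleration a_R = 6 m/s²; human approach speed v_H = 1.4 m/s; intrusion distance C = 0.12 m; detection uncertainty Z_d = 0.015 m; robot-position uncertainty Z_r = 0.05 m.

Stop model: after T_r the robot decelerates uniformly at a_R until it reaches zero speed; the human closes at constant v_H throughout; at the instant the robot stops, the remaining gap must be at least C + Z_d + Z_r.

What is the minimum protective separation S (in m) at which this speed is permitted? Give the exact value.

braking lasts T_s = (3/2)/6 = 0.2500 s
robot covers v_R·T_r = 1.5000·0.0600 = 0.0900 m before braking
braking distance = 1.5000²/(2·6.0000) = 0.1875 m
human over T_r+T_s: 1.4000·(0.0600+0.2500) = 0.4340 m
residual clearance needed = 0.1200+0.0150+0.0500 = 0.1850 m
S_min ≈ 0.0900+0.1875+0.4340+0.1850  ⇒  S_min = 1793/2000 m

S_min = 1793/2000 m = 0.8965 m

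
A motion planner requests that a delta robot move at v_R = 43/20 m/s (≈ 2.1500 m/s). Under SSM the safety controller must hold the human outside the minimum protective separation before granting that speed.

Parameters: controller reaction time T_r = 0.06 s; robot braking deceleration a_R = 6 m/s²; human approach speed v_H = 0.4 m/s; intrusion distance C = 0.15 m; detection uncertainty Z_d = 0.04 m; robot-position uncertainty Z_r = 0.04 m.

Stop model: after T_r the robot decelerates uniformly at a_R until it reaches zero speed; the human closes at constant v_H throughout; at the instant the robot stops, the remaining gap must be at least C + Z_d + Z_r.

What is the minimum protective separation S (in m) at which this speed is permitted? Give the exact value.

stop time T_s = (43/20)/6 = 0.3583 s
reaction-phase robot travel = 2.1500·0.0600 = 0.1290 m
robot covers 2.1500·0.3583 − ½·6.0000·0.3583² = 0.3852 m while stopping
human over T_r+T_s: 0.4000·(0.0600+0.3583) = 0.1673 m
margins: 0.1500+0.0400+0.0400 = 0.2300 m
S_min ≈ 0.1290+0.3852+0.1673+0.2300  ⇒  S_min = 21877/24000 m

S_min = 21877/24000 m = 0.9115 m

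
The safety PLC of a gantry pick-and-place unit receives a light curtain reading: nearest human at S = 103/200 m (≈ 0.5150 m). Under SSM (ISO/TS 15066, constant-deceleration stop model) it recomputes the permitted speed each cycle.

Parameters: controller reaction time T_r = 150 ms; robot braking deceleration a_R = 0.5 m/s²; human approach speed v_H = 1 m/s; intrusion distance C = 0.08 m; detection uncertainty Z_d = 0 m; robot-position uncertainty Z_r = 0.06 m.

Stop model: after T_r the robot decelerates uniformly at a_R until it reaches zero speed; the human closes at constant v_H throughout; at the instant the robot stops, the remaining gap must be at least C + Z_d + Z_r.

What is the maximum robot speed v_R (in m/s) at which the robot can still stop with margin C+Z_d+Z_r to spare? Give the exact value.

at the boundary: (1)·v² + (43/20)·v + (-9/40) = 0
  disc = (43/20)² − 4·(1)·(-9/40) = 2209/400 ; √disc = 47/20
  v_R = (−(43/20) + 47/20) / (2·(1)) = 1/10 m/s
check:
T_s = v_R/a_R = (1/10)/(1/2) = 0.2000 s
robot in T_r: 0.1000·0.1500 = 0.0150 m
braking distance = 0.1000²/(2·0.5000) = 0.0100 m
human closes 1.0000·0.3500 = 0.3500 m
C+Z_d+Z_r = 0.0800+0.0000+0.0600 = 0.1400 m
sum ≈ 0.0150+0.0100+0.3500+0.1400 ≈ 0.5150 m = S ✓

v_R_max = 1/10 m/s = 0.1000 m/s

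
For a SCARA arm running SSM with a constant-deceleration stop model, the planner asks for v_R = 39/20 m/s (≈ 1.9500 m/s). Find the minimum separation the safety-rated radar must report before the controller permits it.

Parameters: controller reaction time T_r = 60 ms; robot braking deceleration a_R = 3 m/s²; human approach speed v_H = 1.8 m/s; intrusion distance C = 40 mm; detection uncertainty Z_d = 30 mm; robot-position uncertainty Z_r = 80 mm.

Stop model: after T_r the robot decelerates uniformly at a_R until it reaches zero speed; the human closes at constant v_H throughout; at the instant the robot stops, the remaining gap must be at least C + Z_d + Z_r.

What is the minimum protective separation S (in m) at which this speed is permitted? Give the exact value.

S_min = 1743/800 m = 2.1787 m

T_s = v_R/a_R = (39/20)/3 = 0.6500 s
reaction-phase robot travel = 1.9500·0.0600 = 0.1170 m
robot covers 1.9500·0.6500 − ½·3.0000·0.6500² = 0.6338 m while stopping
human over T_r+T_s: 1.8000·(0.0600+0.6500) = 1.2780 m
C+Z_d+Z_r = 0.0400+0.0300+0.0800 = 0.1500 m
S_min ≈ 0.1170+0.6338+1.2780+0.1500  ⇒  S_min = 1743/800 m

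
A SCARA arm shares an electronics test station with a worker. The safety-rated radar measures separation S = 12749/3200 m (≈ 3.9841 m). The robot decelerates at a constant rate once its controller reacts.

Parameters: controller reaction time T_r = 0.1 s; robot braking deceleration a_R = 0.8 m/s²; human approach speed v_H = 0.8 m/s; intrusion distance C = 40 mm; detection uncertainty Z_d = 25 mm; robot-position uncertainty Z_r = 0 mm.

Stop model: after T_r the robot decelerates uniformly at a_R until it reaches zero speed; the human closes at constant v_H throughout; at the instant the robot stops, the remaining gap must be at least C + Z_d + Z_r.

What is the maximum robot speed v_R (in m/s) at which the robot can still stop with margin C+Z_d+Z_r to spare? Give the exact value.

v_R_max = 7/4 m/s = 1.7500 m/s

collect terms ⇒ (5/8)·v_R² + (11/10)·v_R + (-2457/640) = 0
  disc = (11/10)² − 4·(5/8)·(-2457/640) = 69169/6400 ; √disc = 263/80
  v_R = (−(11/10) + 263/80) / (2·(5/8)) = 7/4 m/s
check:
T_s = v_R/a_R = (7/4)/(4/5) = 2.1875 s
robot covers v_R·T_r = 1.7500·0.1000 = 0.1750 m before braking
robot under decel: 1.7500²/(2·0.8000) = 1.9141 m
person approaches 0.8000·(0.1000+2.1875) = 1.8300 m
C+Z_d+Z_r = 0.0400+0.0250+0.0000 = 0.0650 m
sum ≈ 0.1750+1.9141+1.8300+0.0650 ≈ 3.9841 m = S ✓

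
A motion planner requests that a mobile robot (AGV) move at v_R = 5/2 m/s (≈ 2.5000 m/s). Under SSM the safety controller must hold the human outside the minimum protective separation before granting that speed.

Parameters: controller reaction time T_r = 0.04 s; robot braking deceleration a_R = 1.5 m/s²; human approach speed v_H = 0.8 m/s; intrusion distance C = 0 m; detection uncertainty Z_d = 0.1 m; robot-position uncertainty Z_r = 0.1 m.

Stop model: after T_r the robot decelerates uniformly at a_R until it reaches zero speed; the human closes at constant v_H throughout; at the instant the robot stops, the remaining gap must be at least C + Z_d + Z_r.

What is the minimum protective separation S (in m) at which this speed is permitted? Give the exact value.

stop time T_s = (5/2)/(3/2) = 1.6667 s
robot covers v_R·T_r = 2.5000·0.0400 = 0.1000 m before braking
robot under decel: 2.5000²/(2·1.5000) = 2.0833 m
person approaches 0.8000·(0.0400+1.6667) = 1.3653 m
margins: 0.0000+0.1000+0.1000 = 0.2000 m
S_min ≈ 0.1000+2.0833+1.3653+0.2000  ⇒  S_min = 5623/1500 m

S_min = 5623/1500 m = 3.7487 m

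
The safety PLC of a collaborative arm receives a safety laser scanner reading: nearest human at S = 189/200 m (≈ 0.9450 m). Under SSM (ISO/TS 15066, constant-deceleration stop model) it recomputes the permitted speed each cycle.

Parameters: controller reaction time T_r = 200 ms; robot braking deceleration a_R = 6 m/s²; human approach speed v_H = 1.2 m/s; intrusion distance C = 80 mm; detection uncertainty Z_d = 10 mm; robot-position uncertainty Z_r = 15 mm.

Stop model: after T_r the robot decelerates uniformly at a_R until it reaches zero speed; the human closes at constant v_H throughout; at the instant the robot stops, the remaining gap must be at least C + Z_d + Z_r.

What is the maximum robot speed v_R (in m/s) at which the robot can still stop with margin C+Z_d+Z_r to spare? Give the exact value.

collect terms ⇒ (1/12)·v_R² + (2/5)·v_R + (-3/5) = 0
  disc = (2/5)² − 4·(1/12)·(-3/5) = 9/25 ; √disc = 3/5
  v_R = (−(2/5) + 3/5) / (2·(1/12)) = 6/5 m/s
check:
braking lasts T_s = (6/5)/6 = 0.2000 s
reaction-phase robot travel = 1.2000·0.2000 = 0.2400 m
robot under decel: 1.2000²/(2·6.0000) = 0.1200 m
person approaches 1.2000·(0.2000+0.2000) = 0.4800 m
margins: 0.0800+0.0100+0.0150 = 0.1050 m
sum ≈ 0.2400+0.1200+0.4800+0.1050 ≈ 0.9450 m = S ✓

v_R_max = 6/5 m/s = 1.2000 m/s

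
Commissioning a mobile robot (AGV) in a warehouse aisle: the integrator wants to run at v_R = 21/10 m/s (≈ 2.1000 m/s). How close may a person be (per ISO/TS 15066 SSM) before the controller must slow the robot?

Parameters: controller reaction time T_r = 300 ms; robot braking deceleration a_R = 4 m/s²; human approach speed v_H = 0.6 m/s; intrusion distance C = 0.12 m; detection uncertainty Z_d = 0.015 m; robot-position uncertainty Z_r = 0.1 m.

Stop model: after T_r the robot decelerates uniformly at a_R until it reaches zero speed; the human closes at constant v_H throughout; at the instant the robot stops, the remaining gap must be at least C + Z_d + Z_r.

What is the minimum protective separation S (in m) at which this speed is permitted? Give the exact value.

stop time T_s = (21/10)/4 = 0.5250 s
robot in T_r: 2.1000·0.3000 = 0.6300 m
braking distance = 2.1000²/(2·4.0000) = 0.5513 m
human closes 0.6000·0.8250 = 0.4950 m
residual clearance needed = 0.1200+0.0150+0.1000 = 0.2350 m
S_min ≈ 0.6300+0.5513+0.4950+0.2350  ⇒  S_min = 1529/800 m

S_min = 1529/800 m = 1.9112 m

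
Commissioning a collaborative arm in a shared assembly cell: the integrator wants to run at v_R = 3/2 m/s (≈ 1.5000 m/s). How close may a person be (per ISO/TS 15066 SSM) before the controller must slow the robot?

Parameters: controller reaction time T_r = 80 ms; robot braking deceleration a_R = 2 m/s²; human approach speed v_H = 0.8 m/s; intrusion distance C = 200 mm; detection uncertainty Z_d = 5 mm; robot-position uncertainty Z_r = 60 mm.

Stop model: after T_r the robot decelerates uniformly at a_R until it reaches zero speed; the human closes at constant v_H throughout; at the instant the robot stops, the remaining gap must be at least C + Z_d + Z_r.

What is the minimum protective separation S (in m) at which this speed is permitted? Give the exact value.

stop time T_s = (3/2)/2 = 0.7500 s
reaction-phase robot travel = 1.5000·0.0800 = 0.1200 m
braking distance = 1.5000²/(2·2.0000) = 0.5625 m
human closes 0.8000·0.8300 = 0.6640 m
margins: 0.2000+0.0050+0.0600 = 0.2650 m
S_min ≈ 0.1200+0.5625+0.6640+0.2650  ⇒  S_min = 3223/2000 m

S_min = 3223/2000 m = 1.6115 m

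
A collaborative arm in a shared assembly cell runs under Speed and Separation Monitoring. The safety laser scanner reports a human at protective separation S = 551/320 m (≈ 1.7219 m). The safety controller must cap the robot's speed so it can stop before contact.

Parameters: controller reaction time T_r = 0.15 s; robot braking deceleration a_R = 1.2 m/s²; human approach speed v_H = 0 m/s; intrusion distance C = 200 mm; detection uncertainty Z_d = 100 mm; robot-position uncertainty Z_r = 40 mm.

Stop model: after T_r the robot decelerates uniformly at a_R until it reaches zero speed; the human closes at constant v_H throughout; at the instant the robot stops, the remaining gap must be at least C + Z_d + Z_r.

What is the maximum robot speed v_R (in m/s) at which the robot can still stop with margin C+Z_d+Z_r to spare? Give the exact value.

v_R_max = 33/20 m/s = 1.6500 m/s

quadratic (5/12)·v² + (3/20)·v + (-2211/1600) = 0
  disc = (3/20)² − 4·(5/12)·(-2211/1600) = 3721/1600 ; √disc = 61/40
  v_R = (−(3/20) + 61/40) / (2·(5/12)) = 33/20 m/s
check:
stop time T_s = (33/20)/(6/5) = 1.3750 s
reaction-phase robot travel = 1.6500·0.1500 = 0.2475 m
robot covers 1.6500·1.3750 − ½·1.2000·1.3750² = 1.1344 m while stopping
person approaches 0.0000·(0.1500+1.3750) = 0.0000 m
residual clearance needed = 0.2000+0.1000+0.0400 = 0.3400 m
sum ≈ 0.2475+1.1344+0.0000+0.3400 ≈ 1.7219 m = S ✓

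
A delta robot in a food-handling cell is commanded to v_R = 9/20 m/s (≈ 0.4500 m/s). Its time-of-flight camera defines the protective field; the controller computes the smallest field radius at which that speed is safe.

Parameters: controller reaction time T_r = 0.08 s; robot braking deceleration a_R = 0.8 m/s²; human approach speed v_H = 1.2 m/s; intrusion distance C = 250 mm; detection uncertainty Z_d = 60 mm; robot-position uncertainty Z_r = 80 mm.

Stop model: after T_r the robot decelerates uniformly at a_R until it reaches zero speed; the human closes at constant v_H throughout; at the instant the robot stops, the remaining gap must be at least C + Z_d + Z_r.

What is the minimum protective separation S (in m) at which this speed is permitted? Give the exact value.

braking lasts T_s = (9/20)/(4/5) = 0.5625 s
robot in T_r: 0.4500·0.0800 = 0.0360 m
robot covers 0.4500·0.5625 − ½·0.8000·0.5625² = 0.1266 m while stopping
human over T_r+T_s: 1.2000·(0.0800+0.5625) = 0.7710 m
residual clearance needed = 0.2500+0.0600+0.0800 = 0.3900 m
S_min ≈ 0.0360+0.1266+0.7710+0.3900  ⇒  S_min = 21177/16000 m

S_min = 21177/16000 m = 1.3236 m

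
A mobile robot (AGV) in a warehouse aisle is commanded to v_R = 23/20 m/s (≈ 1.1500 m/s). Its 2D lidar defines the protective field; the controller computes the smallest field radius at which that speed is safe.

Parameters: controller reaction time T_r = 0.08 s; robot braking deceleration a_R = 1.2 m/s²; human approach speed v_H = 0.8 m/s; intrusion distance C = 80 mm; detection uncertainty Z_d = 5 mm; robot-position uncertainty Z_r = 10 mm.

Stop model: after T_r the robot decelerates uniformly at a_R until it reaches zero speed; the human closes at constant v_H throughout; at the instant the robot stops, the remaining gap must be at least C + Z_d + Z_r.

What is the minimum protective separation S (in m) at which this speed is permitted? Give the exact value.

S_min = 37649/24000 m = 1.5687 m

braking lasts T_s = (23/20)/(6/5) = 0.9583 s
reaction-phase robot travel = 1.1500·0.0800 = 0.0920 m
robot covers 1.1500·0.9583 − ½·1.2000·0.9583² = 0.5510 m while stopping
human closes 0.8000·1.0383 = 0.8307 m
C+Z_d+Z_r = 0.0800+0.0050+0.0100 = 0.0950 m
S_min ≈ 0.0920+0.5510+0.8307+0.0950  ⇒  S_min = 37649/24000 m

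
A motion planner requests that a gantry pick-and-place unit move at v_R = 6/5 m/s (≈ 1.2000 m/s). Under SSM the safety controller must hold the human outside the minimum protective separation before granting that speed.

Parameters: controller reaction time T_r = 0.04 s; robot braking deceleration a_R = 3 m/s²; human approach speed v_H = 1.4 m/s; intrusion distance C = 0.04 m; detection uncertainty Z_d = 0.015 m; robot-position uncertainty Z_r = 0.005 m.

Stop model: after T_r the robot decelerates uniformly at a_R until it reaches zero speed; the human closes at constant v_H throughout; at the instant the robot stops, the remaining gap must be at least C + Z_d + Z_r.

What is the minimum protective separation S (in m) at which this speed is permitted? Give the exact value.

S_min = 241/250 m = 0.9640 m

T_s = v_R/a_R = (6/5)/3 = 0.4000 s
robot covers v_R·T_r = 1.2000·0.0400 = 0.0480 m before braking
robot under decel: 1.2000²/(2·3.0000) = 0.2400 m
human closes 1.4000·0.4400 = 0.6160 m
C+Z_d+Z_r = 0.0400+0.0150+0.0050 = 0.0600 m
S_min ≈ 0.0480+0.2400+0.6160+0.0600  ⇒  S_min = 241/250 m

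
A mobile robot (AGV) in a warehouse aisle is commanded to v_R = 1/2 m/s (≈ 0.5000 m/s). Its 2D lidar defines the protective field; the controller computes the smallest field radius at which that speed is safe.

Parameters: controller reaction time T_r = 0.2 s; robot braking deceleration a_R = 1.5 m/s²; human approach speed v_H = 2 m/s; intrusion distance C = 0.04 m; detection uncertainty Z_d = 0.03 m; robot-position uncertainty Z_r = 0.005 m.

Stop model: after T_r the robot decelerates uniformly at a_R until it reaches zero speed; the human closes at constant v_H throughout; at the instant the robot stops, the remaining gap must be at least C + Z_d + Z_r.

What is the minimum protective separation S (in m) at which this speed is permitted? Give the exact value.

S_min = 53/40 m = 1.3250 m

braking lasts T_s = (1/2)/(3/2) = 0.3333 s
robot in T_r: 0.5000·0.2000 = 0.1000 m
robot under decel: 0.5000²/(2·1.5000) = 0.0833 m
human over T_r+T_s: 2.0000·(0.2000+0.3333) = 1.0667 m
residual clearance needed = 0.0400+0.0300+0.0050 = 0.0750 m
S_min ≈ 0.1000+0.0833+1.0667+0.0750  ⇒  S_min = 53/40 m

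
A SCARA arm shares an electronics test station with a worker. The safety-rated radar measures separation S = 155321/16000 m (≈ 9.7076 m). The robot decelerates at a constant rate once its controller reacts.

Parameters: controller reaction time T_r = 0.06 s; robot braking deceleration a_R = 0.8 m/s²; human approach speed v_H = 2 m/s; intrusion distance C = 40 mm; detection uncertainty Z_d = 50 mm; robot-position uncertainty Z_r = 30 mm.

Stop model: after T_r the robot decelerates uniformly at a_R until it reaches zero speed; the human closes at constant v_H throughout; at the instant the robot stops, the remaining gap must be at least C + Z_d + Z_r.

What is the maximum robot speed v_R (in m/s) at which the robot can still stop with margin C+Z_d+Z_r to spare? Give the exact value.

quadratic (5/8)·v² + (64/25)·v + (-151481/16000) = 0
  disc = (64/25)² − 4·(5/8)·(-151481/16000) = 4835601/160000 ; √disc = 2199/400
  v_R = (−(64/25) + 2199/400) / (2·(5/8)) = 47/20 m/s
check:
T_s = v_R/a_R = (47/20)/(4/5) = 2.9375 s
robot in T_r: 2.3500·0.0600 = 0.1410 m
robot covers 2.3500·2.9375 − ½·0.8000·2.9375² = 3.4516 m while stopping
person approaches 2.0000·(0.0600+2.9375) = 5.9950 m
margins: 0.0400+0.0500+0.0300 = 0.1200 m
sum ≈ 0.1410+3.4516+5.9950+0.1200 ≈ 9.7076 m = S ✓

v_R_max = 47/20 m/s = 2.3500 m/s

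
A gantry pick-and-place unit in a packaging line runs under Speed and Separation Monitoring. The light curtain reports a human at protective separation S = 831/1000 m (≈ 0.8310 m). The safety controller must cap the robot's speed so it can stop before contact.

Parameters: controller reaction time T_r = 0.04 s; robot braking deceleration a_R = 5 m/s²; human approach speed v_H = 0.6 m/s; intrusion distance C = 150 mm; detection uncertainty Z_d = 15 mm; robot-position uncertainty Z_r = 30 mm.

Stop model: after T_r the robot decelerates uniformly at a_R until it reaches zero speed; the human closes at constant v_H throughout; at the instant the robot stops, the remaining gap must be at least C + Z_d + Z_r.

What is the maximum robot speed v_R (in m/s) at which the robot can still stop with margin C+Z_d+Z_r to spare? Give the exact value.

quadratic (1/10)·v² + (4/25)·v + (-153/250) = 0
  disc = (4/25)² − 4·(1/10)·(-153/250) = 169/625 ; √disc = 13/25
  v_R = (−(4/25) + 13/25) / (2·(1/10)) = 9/5 m/s
check:
braking lasts T_s = (9/5)/5 = 0.3600 s
robot covers v_R·T_r = 1.8000·0.0400 = 0.0720 m before braking
robot under decel: 1.8000²/(2·5.0000) = 0.3240 m
human over T_r+T_s: 0.6000·(0.0400+0.3600) = 0.2400 m
residual clearance needed = 0.1500+0.0150+0.0300 = 0.1950 m
sum ≈ 0.0720+0.3240+0.2400+0.1950 ≈ 0.8310 m = S ✓

v_R_max = 9/5 m/s = 1.8000 m/s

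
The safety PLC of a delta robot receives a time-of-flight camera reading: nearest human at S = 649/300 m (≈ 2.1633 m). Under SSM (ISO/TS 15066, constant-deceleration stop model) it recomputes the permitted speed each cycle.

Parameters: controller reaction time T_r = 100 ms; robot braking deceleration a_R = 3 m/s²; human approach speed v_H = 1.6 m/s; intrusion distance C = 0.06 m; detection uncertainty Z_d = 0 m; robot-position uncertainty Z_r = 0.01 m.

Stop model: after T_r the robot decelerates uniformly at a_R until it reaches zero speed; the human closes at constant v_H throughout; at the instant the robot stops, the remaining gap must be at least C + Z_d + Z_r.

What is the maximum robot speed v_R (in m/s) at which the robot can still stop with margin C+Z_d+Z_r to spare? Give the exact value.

at the boundary: (1/6)·v² + (19/30)·v + (-29/15) = 0
  disc = (19/30)² − 4·(1/6)·(-29/15) = 169/100 ; √disc = 13/10
  v_R = (−(19/30) + 13/10) / (2·(1/6)) = 2 m/s
check:
stop time T_s = 2/3 = 0.6667 s
robot covers v_R·T_r = 2.0000·0.1000 = 0.2000 m before braking
robot covers 2.0000·0.6667 − ½·3.0000·0.6667² = 0.6667 m while stopping
person approaches 1.6000·(0.1000+0.6667) = 1.2267 m
C+Z_d+Z_r = 0.0600+0.0000+0.0100 = 0.0700 m
sum ≈ 0.2000+0.6667+1.2267+0.0700 ≈ 2.1633 m = S ✓

v_R_max = 2 m/s = 2.0000 m/s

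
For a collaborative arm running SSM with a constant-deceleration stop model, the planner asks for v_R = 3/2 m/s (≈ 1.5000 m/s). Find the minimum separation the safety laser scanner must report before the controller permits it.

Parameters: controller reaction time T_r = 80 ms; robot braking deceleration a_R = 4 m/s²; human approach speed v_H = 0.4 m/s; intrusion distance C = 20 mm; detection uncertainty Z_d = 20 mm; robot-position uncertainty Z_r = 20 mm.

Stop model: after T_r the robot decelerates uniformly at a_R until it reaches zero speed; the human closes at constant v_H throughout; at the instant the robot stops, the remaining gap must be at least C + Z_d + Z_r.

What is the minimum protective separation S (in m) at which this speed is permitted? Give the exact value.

T_s = v_R/a_R = (3/2)/4 = 0.3750 s
robot covers v_R·T_r = 1.5000·0.0800 = 0.1200 m before braking
braking distance = 1.5000²/(2·4.0000) = 0.2812 m
person approaches 0.4000·(0.0800+0.3750) = 0.1820 m
C+Z_d+Z_r = 0.0200+0.0200+0.0200 = 0.0600 m
S_min ≈ 0.1200+0.2812+0.1820+0.0600  ⇒  S_min = 2573/4000 m

S_min = 2573/4000 m = 0.6432 m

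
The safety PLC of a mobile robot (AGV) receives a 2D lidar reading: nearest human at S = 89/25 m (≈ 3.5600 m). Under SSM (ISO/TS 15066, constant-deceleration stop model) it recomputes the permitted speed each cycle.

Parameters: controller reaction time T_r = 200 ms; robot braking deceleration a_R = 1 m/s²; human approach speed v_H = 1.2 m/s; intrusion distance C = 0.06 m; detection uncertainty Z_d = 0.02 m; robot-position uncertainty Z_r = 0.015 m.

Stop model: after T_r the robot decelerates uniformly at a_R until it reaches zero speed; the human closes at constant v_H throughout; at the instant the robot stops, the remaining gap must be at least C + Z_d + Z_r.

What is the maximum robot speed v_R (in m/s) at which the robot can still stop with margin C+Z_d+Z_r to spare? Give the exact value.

quadratic (1/2)·v² + (7/5)·v + (-129/40) = 0
  disc = (7/5)² − 4·(1/2)·(-129/40) = 841/100 ; √disc = 29/10
  v_R = (−(7/5) + 29/10) / (2·(1/2)) = 3/2 m/s
check:
braking lasts T_s = (3/2)/1 = 1.5000 s
robot covers v_R·T_r = 1.5000·0.2000 = 0.3000 m before braking
robot under decel: 1.5000²/(2·1.0000) = 1.1250 m
human over T_r+T_s: 1.2000·(0.2000+1.5000) = 2.0400 m
residual clearance needed = 0.0600+0.0200+0.0150 = 0.0950 m
sum ≈ 0.3000+1.1250+2.0400+0.0950 ≈ 3.5600 m = S ✓

v_R_max = 3/2 m/s = 1.5000 m/s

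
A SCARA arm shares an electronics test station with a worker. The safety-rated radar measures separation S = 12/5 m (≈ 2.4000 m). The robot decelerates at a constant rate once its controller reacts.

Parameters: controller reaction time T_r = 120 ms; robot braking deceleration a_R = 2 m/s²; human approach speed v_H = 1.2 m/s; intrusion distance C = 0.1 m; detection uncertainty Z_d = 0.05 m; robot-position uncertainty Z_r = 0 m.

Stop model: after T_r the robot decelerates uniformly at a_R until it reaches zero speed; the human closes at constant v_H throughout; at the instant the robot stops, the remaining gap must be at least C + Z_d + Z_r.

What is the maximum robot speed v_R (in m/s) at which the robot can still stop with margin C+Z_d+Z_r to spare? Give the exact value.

v_R_max = 9/5 m/s = 1.8000 m/s

collect terms ⇒ (1/4)·v_R² + (18/25)·v_R + (-1053/500) = 0
  disc = (18/25)² − 4·(1/4)·(-1053/500) = 6561/2500 ; √disc = 81/50
  v_R = (−(18/25) + 81/50) / (2·(1/4)) = 9/5 m/s
check:
braking lasts T_s = (9/5)/2 = 0.9000 s
reaction-phase robot travel = 1.8000·0.1200 = 0.2160 m
braking distance = 1.8000²/(2·2.0000) = 0.8100 m
person approaches 1.2000·(0.1200+0.9000) = 1.2240 m
C+Z_d+Z_r = 0.1000+0.0500+0.0000 = 0.1500 m
sum ≈ 0.2160+0.8100+1.2240+0.1500 ≈ 2.4000 m = S ✓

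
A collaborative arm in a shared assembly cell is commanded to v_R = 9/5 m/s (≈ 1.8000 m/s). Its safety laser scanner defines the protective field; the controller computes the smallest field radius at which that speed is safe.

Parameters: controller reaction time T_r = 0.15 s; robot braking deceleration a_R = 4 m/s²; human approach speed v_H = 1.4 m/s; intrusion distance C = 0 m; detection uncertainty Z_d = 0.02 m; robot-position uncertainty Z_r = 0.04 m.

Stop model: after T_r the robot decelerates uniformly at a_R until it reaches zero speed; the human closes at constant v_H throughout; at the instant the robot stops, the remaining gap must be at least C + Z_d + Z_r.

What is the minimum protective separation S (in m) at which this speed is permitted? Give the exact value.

braking lasts T_s = (9/5)/4 = 0.4500 s
robot in T_r: 1.8000·0.1500 = 0.2700 m
braking distance = 1.8000²/(2·4.0000) = 0.4050 m
human closes 1.4000·0.6000 = 0.8400 m
margins: 0.0000+0.0200+0.0400 = 0.0600 m
S_min ≈ 0.2700+0.4050+0.8400+0.0600  ⇒  S_min = 63/40 m

S_min = 63/40 m = 1.5750 m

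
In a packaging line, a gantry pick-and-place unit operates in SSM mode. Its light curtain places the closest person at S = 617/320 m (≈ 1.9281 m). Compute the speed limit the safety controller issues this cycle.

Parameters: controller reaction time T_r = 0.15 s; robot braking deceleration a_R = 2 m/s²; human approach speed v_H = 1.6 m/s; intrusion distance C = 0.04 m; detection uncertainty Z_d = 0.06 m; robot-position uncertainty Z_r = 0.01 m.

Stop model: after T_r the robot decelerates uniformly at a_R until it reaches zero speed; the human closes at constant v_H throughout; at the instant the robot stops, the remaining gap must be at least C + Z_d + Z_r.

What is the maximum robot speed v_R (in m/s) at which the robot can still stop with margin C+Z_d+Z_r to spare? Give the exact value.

v_R_max = 5/4 m/s = 1.2500 m/s

at the boundary: (1/4)·v² + (19/20)·v + (-101/64) = 0
  disc = (19/20)² − 4·(1/4)·(-101/64) = 3969/1600 ; √disc = 63/40
  v_R = (−(19/20) + 63/40) / (2·(1/4)) = 5/4 m/s
check:
braking lasts T_s = (5/4)/2 = 0.6250 s
reaction-phase robot travel = 1.2500·0.1500 = 0.1875 m
robot covers 1.2500·0.6250 − ½·2.0000·0.6250² = 0.3906 m while stopping
human over T_r+T_s: 1.6000·(0.1500+0.6250) = 1.2400 m
residual clearance needed = 0.0400+0.0600+0.0100 = 0.1100 m
sum ≈ 0.1875+0.3906+1.2400+0.1100 ≈ 1.9281 m = S ✓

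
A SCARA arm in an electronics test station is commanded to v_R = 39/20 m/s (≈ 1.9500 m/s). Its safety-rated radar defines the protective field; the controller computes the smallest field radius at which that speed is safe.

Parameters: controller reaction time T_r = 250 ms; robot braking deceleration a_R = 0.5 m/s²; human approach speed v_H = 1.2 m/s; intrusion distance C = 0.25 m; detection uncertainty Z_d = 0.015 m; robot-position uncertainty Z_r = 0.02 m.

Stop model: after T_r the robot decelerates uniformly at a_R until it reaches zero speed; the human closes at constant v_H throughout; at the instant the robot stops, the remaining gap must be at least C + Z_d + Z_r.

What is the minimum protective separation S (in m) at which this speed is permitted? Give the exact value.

S_min = 1911/200 m = 9.5550 m

T_s = v_R/a_R = (39/20)/(1/2) = 3.9000 s
reaction-phase robot travel = 1.9500·0.2500 = 0.4875 m
robot under decel: 1.9500²/(2·0.5000) = 3.8025 m
human over T_r+T_s: 1.2000·(0.2500+3.9000) = 4.9800 m
residual clearance needed = 0.2500+0.0150+0.0200 = 0.2850 m
S_min ≈ 0.4875+3.8025+4.9800+0.2850  ⇒  S_min = 1911/200 m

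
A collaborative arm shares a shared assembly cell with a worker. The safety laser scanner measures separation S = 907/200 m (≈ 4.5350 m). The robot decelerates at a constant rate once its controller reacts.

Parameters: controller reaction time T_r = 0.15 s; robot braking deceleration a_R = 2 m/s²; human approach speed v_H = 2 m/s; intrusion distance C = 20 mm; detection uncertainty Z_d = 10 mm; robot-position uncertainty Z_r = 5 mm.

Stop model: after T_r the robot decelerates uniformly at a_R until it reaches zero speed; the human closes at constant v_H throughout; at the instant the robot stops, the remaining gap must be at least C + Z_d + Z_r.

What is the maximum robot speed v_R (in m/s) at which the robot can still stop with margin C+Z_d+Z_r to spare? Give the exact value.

v_R_max = 12/5 m/s = 2.4000 m/s

at the boundary: (1/4)·v² + (23/20)·v + (-21/5) = 0
  disc = (23/20)² − 4·(1/4)·(-21/5) = 2209/400 ; √disc = 47/20
  v_R = (−(23/20) + 47/20) / (2·(1/4)) = 12/5 m/s
check:
T_s = v_R/a_R = (12/5)/2 = 1.2000 s
reaction-phase robot travel = 2.4000·0.1500 = 0.3600 m
robot under decel: 2.4000²/(2·2.0000) = 1.4400 m
human over T_r+T_s: 2.0000·(0.1500+1.2000) = 2.7000 m
residual clearance needed = 0.0200+0.0100+0.0050 = 0.0350 m
sum ≈ 0.3600+1.4400+2.7000+0.0350 ≈ 4.5350 m = S ✓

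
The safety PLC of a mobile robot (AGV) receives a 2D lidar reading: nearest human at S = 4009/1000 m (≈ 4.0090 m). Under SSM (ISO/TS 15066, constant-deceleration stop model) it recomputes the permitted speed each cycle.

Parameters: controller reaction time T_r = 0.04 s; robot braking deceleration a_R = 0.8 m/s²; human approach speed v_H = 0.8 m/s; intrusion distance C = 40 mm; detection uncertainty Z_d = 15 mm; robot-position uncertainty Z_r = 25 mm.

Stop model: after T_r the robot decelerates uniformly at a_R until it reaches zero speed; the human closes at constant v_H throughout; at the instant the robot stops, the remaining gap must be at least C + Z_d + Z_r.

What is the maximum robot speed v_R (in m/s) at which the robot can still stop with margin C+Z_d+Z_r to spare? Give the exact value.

v_R_max = 9/5 m/s = 1.8000 m/s

at the boundary: (5/8)·v² + (26/25)·v + (-3897/1000) = 0
  disc = (26/25)² − 4·(5/8)·(-3897/1000) = 108241/10000 ; √disc = 329/100
  v_R = (−(26/25) + 329/100) / (2·(5/8)) = 9/5 m/s
check:
stop time T_s = (9/5)/(4/5) = 2.2500 s
robot in T_r: 1.8000·0.0400 = 0.0720 m
robot covers 1.8000·2.2500 − ½·0.8000·2.2500² = 2.0250 m while stopping
person approaches 0.8000·(0.0400+2.2500) = 1.8320 m
margins: 0.0400+0.0150+0.0250 = 0.0800 m
sum ≈ 0.0720+2.0250+1.8320+0.0800 ≈ 4.0090 m = S ✓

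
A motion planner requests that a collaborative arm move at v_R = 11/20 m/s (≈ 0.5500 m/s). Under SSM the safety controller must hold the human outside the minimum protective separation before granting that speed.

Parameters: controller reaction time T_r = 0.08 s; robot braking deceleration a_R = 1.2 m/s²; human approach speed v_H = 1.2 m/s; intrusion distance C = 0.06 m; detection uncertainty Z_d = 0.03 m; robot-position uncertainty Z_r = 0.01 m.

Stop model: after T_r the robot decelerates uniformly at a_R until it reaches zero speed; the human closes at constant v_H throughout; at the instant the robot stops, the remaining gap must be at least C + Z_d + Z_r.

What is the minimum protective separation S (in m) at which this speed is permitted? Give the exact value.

S_min = 4397/4800 m = 0.9160 m

stop time T_s = (11/20)/(6/5) = 0.4583 s
robot covers v_R·T_r = 0.5500·0.0800 = 0.0440 m before braking
robot under decel: 0.5500²/(2·1.2000) = 0.1260 m
human over T_r+T_s: 1.2000·(0.0800+0.4583) = 0.6460 m
C+Z_d+Z_r = 0.0600+0.0300+0.0100 = 0.1000 m
S_min ≈ 0.0440+0.1260+0.6460+0.1000  ⇒  S_min = 4397/4800 m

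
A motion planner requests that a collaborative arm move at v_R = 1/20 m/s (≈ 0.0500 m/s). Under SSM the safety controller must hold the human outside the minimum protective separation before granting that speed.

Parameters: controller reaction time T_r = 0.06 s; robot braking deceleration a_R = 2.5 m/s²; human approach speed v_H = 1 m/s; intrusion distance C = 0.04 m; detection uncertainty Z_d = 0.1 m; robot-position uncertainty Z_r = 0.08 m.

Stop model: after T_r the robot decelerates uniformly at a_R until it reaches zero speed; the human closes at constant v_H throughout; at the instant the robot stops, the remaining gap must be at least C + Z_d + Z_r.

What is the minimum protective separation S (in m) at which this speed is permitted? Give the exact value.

stop time T_s = (1/20)/(5/2) = 0.0200 s
reaction-phase robot travel = 0.0500·0.0600 = 0.0030 m
braking distance = 0.0500²/(2·2.5000) = 0.0005 m
human closes 1.0000·0.0800 = 0.0800 m
C+Z_d+Z_r = 0.0400+0.1000+0.0800 = 0.2200 m
S_min ≈ 0.0030+0.0005+0.0800+0.2200  ⇒  S_min = 607/2000 m

S_min = 607/2000 m = 0.3035 m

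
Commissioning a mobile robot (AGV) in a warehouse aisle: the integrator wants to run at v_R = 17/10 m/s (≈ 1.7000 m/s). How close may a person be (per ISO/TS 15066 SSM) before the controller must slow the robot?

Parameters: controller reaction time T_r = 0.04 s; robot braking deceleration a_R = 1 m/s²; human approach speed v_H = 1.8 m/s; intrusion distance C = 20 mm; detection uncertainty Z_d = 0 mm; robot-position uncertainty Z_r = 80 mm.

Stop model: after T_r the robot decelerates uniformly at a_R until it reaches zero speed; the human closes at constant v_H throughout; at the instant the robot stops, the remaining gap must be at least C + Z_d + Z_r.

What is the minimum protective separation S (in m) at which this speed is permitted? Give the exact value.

T_s = v_R/a_R = (17/10)/1 = 1.7000 s
reaction-phase robot travel = 1.7000·0.0400 = 0.0680 m
robot covers 1.7000·1.7000 − ½·1.0000·1.7000² = 1.4450 m while stopping
human over T_r+T_s: 1.8000·(0.0400+1.7000) = 3.1320 m
margins: 0.0200+0.0000+0.0800 = 0.1000 m
S_min ≈ 0.0680+1.4450+3.1320+0.1000  ⇒  S_min = 949/200 m

S_min = 949/200 m = 4.7450 m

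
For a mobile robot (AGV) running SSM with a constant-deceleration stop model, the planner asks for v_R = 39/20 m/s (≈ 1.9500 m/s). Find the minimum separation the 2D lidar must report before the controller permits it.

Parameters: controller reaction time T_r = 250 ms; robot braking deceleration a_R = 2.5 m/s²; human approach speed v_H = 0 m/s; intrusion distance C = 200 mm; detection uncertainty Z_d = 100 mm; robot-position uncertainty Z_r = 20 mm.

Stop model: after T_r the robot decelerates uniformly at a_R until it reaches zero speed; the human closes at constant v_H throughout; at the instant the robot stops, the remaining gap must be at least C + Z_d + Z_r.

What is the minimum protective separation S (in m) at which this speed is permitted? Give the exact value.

braking lasts T_s = (39/20)/(5/2) = 0.7800 s
reaction-phase robot travel = 1.9500·0.2500 = 0.4875 m
robot under decel: 1.9500²/(2·2.5000) = 0.7605 m
human closes 0.0000·1.0300 = 0.0000 m
C+Z_d+Z_r = 0.2000+0.1000+0.0200 = 0.3200 m
S_min ≈ 0.4875+0.7605+0.0000+0.3200  ⇒  S_min = 196/125 m

S_min = 196/125 m = 1.5680 m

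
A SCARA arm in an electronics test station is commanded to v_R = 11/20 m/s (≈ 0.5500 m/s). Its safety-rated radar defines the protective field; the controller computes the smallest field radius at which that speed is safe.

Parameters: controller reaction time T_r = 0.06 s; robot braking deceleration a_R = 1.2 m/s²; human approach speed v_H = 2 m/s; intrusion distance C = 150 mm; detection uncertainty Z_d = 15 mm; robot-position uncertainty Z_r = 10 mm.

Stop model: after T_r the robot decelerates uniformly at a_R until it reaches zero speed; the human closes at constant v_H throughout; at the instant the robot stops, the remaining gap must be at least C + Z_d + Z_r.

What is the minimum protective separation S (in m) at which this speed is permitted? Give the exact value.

T_s = v_R/a_R = (11/20)/(6/5) = 0.4583 s
reaction-phase robot travel = 0.5500·0.0600 = 0.0330 m
robot under decel: 0.5500²/(2·1.2000) = 0.1260 m
human closes 2.0000·0.5183 = 1.0367 m
C+Z_d+Z_r = 0.1500+0.0150+0.0100 = 0.1750 m
S_min ≈ 0.0330+0.1260+1.0367+0.1750  ⇒  S_min = 32897/24000 m

S_min = 32897/24000 m = 1.3707 m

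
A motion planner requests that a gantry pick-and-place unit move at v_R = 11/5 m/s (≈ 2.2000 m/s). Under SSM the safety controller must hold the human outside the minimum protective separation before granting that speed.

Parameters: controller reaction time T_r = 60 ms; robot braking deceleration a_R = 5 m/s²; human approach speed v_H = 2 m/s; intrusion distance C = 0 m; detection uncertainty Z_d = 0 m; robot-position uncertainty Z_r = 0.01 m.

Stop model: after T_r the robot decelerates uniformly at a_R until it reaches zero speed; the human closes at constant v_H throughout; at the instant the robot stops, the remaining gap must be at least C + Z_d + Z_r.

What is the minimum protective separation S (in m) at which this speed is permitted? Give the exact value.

T_s = v_R/a_R = (11/5)/5 = 0.4400 s
robot in T_r: 2.2000·0.0600 = 0.1320 m
robot under decel: 2.2000²/(2·5.0000) = 0.4840 m
human over T_r+T_s: 2.0000·(0.0600+0.4400) = 1.0000 m
C+Z_d+Z_r = 0.0000+0.0000+0.0100 = 0.0100 m
S_min ≈ 0.1320+0.4840+1.0000+0.0100  ⇒  S_min = 813/500 m

S_min = 813/500 m = 1.6260 m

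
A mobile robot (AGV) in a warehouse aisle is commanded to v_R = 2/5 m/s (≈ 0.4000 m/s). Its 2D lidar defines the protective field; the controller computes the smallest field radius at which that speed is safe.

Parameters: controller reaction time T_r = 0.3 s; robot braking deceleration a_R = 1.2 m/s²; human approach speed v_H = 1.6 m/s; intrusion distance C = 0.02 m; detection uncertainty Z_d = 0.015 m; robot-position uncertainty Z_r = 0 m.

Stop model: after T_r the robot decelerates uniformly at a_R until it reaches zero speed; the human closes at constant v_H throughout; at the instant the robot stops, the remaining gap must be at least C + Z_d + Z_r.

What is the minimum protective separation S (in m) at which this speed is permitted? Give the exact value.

T_s = v_R/a_R = (2/5)/(6/5) = 0.3333 s
reaction-phase robot travel = 0.4000·0.3000 = 0.1200 m
braking distance = 0.4000²/(2·1.2000) = 0.0667 m
human closes 1.6000·0.6333 = 1.0133 m
residual clearance needed = 0.0200+0.0150+0.0000 = 0.0350 m
S_min ≈ 0.1200+0.0667+1.0133+0.0350  ⇒  S_min = 247/200 m

S_min = 247/200 m = 1.2350 m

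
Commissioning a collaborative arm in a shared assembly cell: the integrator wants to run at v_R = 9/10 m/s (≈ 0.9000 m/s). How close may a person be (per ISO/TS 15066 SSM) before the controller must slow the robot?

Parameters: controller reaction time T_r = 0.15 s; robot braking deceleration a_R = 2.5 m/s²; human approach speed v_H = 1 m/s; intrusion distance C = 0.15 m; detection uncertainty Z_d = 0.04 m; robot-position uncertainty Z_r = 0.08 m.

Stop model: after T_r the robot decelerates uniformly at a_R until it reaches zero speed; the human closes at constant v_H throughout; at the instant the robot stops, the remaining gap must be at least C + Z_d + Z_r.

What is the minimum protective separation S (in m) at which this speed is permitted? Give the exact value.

S_min = 1077/1000 m = 1.0770 m

T_s = v_R/a_R = (9/10)/(5/2) = 0.3600 s
robot in T_r: 0.9000·0.1500 = 0.1350 m
robot covers 0.9000·0.3600 − ½·2.5000·0.3600² = 0.1620 m while stopping
human closes 1.0000·0.5100 = 0.5100 m
margins: 0.1500+0.0400+0.0800 = 0.2700 m
S_min ≈ 0.1350+0.1620+0.5100+0.2700  ⇒  S_min = 1077/1000 m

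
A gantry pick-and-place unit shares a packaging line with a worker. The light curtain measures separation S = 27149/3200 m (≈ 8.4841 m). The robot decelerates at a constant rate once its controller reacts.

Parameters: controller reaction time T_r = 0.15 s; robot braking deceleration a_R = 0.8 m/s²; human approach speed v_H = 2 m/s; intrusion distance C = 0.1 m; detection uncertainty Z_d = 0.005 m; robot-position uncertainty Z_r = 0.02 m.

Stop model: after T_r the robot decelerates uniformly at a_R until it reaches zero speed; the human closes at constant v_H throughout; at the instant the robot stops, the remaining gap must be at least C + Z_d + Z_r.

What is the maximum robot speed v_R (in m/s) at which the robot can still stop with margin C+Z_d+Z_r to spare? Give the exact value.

v_R_max = 41/20 m/s = 2.0500 m/s

at the boundary: (5/8)·v² + (53/20)·v + (-25789/3200) = 0
  disc = (53/20)² − 4·(5/8)·(-25789/3200) = 173889/6400 ; √disc = 417/80
  v_R = (−(53/20) + 417/80) / (2·(5/8)) = 41/20 m/s
check:
T_s = v_R/a_R = (41/20)/(4/5) = 2.5625 s
robot in T_r: 2.0500·0.1500 = 0.3075 m
robot covers 2.0500·2.5625 − ½·0.8000·2.5625² = 2.6266 m while stopping
person approaches 2.0000·(0.1500+2.5625) = 5.4250 m
margins: 0.1000+0.0050+0.0200 = 0.1250 m
sum ≈ 0.3075+2.6266+5.4250+0.1250 ≈ 8.4841 m = S ✓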